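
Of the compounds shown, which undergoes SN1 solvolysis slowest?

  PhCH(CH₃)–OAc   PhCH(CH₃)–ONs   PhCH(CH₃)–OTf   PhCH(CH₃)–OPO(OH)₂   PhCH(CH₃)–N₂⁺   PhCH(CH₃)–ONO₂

Identical carbon frameworks mean the comparison reduces to leaving-group quality.
A good leaving group is a weak base: the lower the pKₐ of its conjugate acid, the more readily it departs.
PhCH(CH₃)–N₂⁺ loses N₂: no meaningful conjugate acid; N₂ departs as an exceptionally stable neutral molecule
PhCH(CH₃)–OTf loses OTf⁻: pKₐ(CF₃SO₃H (triflic acid)) ≈ -14
PhCH(CH₃)–ONs loses ONs⁻: pKₐ(p-O₂NC₆H₄SO₃H) ≈ -3.5
PhCH(CH₃)–ONO₂ loses NO₃⁻: pKₐ(HNO₃) ≈ -1.3
PhCH(CH₃)–OPO(OH)₂ loses H₂PO₄⁻: pKₐ(H₃PO₄) ≈ 2.1
PhCH(CH₃)–OAc loses AcO⁻: pKₐ(CH₃COOH) ≈ 4.8

PhCH(CH₃)–OAc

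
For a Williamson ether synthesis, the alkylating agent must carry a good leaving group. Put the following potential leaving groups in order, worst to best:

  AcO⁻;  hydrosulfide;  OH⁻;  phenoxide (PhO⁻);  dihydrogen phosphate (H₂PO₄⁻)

OH⁻ < phenoxide (PhO⁻) < hydrosulfide < AcO⁻ < dihydrogen phosphate (H₂PO₄⁻)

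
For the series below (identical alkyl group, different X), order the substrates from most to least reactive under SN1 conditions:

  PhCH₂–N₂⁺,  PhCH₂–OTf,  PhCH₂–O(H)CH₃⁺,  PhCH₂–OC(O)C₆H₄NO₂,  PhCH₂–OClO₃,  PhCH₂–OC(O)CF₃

Identical carbon frameworks mean the comparison reduces to leaving-group quality.
Leaving-group ability tracks the stability of the departed species; conjugate-acid pKₐ is the usual yardstick (lower pKₐ → better LG).
PhCH₂–N₂⁺ loses N₂: no meaningful conjugate acid; N₂ departs as an exceptionally stable neutral molecule
PhCH₂–OTf loses OTf⁻: pKₐ(CF₃SO₃H (triflic acid)) ≈ -14
PhCH₂–OClO₃ loses ClO₄⁻: pKₐ(HClO₄) ≈ -10
PhCH₂–O(H)CH₃⁺ loses R'OH: pKₐ(R'OH₂⁺) ≈ -2.4
PhCH₂–OC(O)CF₃ loses CF₃COO⁻: pKₐ(CF₃COOH) ≈ 0.2
PhCH₂–OC(O)C₆H₄NO₂ loses p-O₂N–C₆H₄–COO⁻: pKₐ(p-nitrobenzoic acid) ≈ 3.4

PhCH₂–N₂⁺ > PhCH₂–OTf > PhCH₂–OClO₃ > PhCH₂–O(H)CH₃⁺ > PhCH₂–OC(O)CF₃ > PhCH₂–OC(O)C₆H₄NO₂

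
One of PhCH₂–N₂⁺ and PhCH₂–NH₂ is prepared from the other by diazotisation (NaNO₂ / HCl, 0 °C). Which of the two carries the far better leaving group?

From PhCH₂–NH₂ the departing group would be NH₂⁻ (pKₐ(NH₃) ≈ 38). Extremely strong base; never a leaving group.
From PhCH₂–N₂⁺ the leaving group is N₂ (no meaningful conjugate acid; N₂ departs as an exceptionally stable neutral molecule).
Diazotisation (NaNO₂ / HCl, 0 °C) works by generating a diazonium salt that expels N₂, making PhCH₂–N₂⁺ enormously more reactive.

PhCH₂–N₂⁺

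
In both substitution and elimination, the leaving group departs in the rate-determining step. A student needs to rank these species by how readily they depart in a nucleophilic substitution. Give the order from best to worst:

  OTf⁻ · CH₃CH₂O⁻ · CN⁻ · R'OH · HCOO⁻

Leaving-group ability tracks the stability of the departed species; conjugate-acid pKₐ is the usual yardstick (lower pKₐ → better LG).
OTf⁻: pKₐ(CF₃SO₃H (triflic acid)) ≈ -14 — charge spread over three oxygens and a CF₃ group; the premier leaving group in synthesis
R'OH: pKₐ(R'OH₂⁺) ≈ -2.4 — neutral; leaves from a protonated ether (an oxonium ion, R–O(H)R'⁺)
HCOO⁻: pKₐ(HCOOH) ≈ 3.8
CN⁻: pKₐ(HCN) ≈ 9.2
CH₃CH₂O⁻: pKₐ(CH₃CH₂OH) ≈ 16

OTf⁻ > R'OH > HCOO⁻ > CN⁻ > CH₃CH₂O⁻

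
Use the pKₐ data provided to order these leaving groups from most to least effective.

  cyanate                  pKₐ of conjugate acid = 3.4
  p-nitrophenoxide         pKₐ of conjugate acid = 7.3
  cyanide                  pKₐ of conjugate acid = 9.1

Lower conjugate-acid pKₐ ⇒ weaker base ⇒ better leaving group.
Sorting by the given values: cyanate (3.4), p-nitrophenoxide (7.3), cyanide (9.1).

cyanate > p-nitrophenoxide > cyanide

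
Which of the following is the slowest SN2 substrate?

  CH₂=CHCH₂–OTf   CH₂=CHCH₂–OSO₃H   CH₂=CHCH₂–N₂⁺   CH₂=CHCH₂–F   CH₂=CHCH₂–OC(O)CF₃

CH₂=CHCH₂–F

Same R in every case — rank the leaving groups.
Leaving-group ability tracks the stability of the departed species; conjugate-acid pKₐ is the usual yardstick (lower pKₐ → better LG).
CH₂=CHCH₂–N₂⁺ loses N₂: no meaningful conjugate acid; N₂ departs as an exceptionally stable neutral molecule
CH₂=CHCH₂–OTf loses OTf⁻: pKₐ(CF₃SO₃H (triflic acid)) ≈ -14
CH₂=CHCH₂–OSO₃H loses HSO₄⁻: pKₐ(H₂SO₄) ≈ -3
CH₂=CHCH₂–OC(O)CF₃ loses CF₃COO⁻: pKₐ(CF₃COOH) ≈ 0.2
CH₂=CHCH₂–F loses F⁻: pKₐ(HF) ≈ 3.2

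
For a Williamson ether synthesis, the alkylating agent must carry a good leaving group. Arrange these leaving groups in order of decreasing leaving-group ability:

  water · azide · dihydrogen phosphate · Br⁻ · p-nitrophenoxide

Br⁻ > water > dihydrogen phosphate > azide > p-nitrophenoxide

Br⁻: pKₐ(HBr) ≈ -9 — weak base; good leaving group
water: pKₐ(H₃O⁺) ≈ -1.7
dihydrogen phosphate: pKₐ(H₃PO₄) ≈ 2.1 — moderate base; biological leaving group after further activation
azide: pKₐ(HN₃) ≈ 4.7
p-nitrophenoxide: pKₐ(p-nitrophenol) ≈ 7.2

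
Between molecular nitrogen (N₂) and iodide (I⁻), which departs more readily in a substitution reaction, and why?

molecular nitrogen (N₂) is the better leaving group.
N₂ is the ultimate leaving group — it departs as an exceptionally stable neutral molecule, whereas iodide (I⁻) (pKₐ(HI) ≈ -10) is far more basic.

molecular nitrogen (N₂)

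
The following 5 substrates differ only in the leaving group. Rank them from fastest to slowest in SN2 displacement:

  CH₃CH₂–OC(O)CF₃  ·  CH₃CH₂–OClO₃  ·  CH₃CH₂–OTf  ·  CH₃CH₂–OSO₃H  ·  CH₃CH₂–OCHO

With the same alkyl group throughout, only the leaving group differentiates the rates.
A good leaving group is a weak base: the lower the pKₐ of its conjugate acid, the more readily it departs.
CH₃CH₂–OTf loses OTf⁻: pKₐ(CF₃SO₃H (triflic acid)) ≈ -14
CH₃CH₂–OClO₃ loses ClO₄⁻: pKₐ(HClO₄) ≈ -10
CH₃CH₂–OSO₃H loses HSO₄⁻: pKₐ(H₂SO₄) ≈ -3
CH₃CH₂–OC(O)CF₃ loses CF₃COO⁻: pKₐ(CF₃COOH) ≈ 0.2
CH₃CH₂–OCHO loses HCOO⁻: pKₐ(HCOOH) ≈ 3.8

CH₃CH₂–OTf > CH₃CH₂–OClO₃ > CH₃CH₂–OSO₃H > CH₃CH₂–OC(O)CF₃ > CH₃CH₂–OCHO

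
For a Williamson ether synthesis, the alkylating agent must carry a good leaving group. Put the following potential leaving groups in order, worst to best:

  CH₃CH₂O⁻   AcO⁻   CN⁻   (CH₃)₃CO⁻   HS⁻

A good leaving group is a weak base: the lower the pKₐ of its conjugate acid, the more readily it departs.
AcO⁻: pKₐ(CH₃COOH) ≈ 4.8
HS⁻: pKₐ(H₂S) ≈ 7
CN⁻: pKₐ(HCN) ≈ 9.2 — sp carbon stabilises the charge somewhat, but still a poor LG
CH₃CH₂O⁻: pKₐ(CH₃CH₂OH) ≈ 16 — strong base; alkoxides do not leave unassisted
(CH₃)₃CO⁻: pKₐ(t-BuOH) ≈ 18 — bulky, strongly basic alkoxide
Listed from poorest to best leaving group as asked.

(CH₃)₃CO⁻ < CH₃CH₂O⁻ < CN⁻ < HS⁻ < AcO⁻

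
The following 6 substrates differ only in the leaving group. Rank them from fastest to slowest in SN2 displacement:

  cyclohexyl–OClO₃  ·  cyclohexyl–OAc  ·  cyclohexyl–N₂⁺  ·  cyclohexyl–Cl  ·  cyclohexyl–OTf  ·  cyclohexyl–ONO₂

Same R in every case — rank the leaving groups.
A good leaving group is a weak base: the lower the pKₐ of its conjugate acid, the more readily it departs.
cyclohexyl–N₂⁺ loses N₂: no meaningful conjugate acid; N₂ departs as an exceptionally stable neutral molecule
cyclohexyl–OTf loses OTf⁻: pKₐ(CF₃SO₃H (triflic acid)) ≈ -14
cyclohexyl–OClO₃ loses ClO₄⁻: pKₐ(HClO₄) ≈ -10
cyclohexyl–Cl loses Cl⁻: pKₐ(HCl) ≈ -7
cyclohexyl–ONO₂ loses NO₃⁻: pKₐ(HNO₃) ≈ -1.3
cyclohexyl–OAc loses AcO⁻: pKₐ(CH₃COOH) ≈ 4.8

cyclohexyl–N₂⁺ > cyclohexyl–OTf > cyclohexyl–OClO₃ > cyclohexyl–Cl > cyclohexyl–ONO₂ > cyclohexyl–OAc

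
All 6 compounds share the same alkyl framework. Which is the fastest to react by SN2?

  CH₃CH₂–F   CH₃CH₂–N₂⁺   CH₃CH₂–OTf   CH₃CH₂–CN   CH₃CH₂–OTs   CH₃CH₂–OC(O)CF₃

Identical carbon frameworks mean the comparison reduces to leaving-group quality.
A good leaving group is a weak base: the lower the pKₐ of its conjugate acid, the more readily it departs.
CH₃CH₂–N₂⁺ loses N₂: no meaningful conjugate acid; N₂ departs as an exceptionally stable neutral molecule
CH₃CH₂–OTf loses OTf⁻: pKₐ(CF₃SO₃H (triflic acid)) ≈ -14
CH₃CH₂–OTs loses OTs⁻: pKₐ(p-CH₃C₆H₄SO₃H (TsOH)) ≈ -2.8
CH₃CH₂–OC(O)CF₃ loses CF₃COO⁻: pKₐ(CF₃COOH) ≈ 0.2
CH₃CH₂–F loses F⁻: pKₐ(HF) ≈ 3.2
CH₃CH₂–CN loses CN⁻: pKₐ(HCN) ≈ 9.2

CH₃CH₂–N₂⁺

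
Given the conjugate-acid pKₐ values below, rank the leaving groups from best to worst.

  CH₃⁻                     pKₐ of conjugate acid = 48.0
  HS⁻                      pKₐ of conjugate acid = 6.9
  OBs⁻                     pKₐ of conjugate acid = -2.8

OBs⁻ > HS⁻ > CH₃⁻

Lower conjugate-acid pKₐ ⇒ weaker base ⇒ better leaving group.
Sorting by the given values: OBs⁻ (-2.8), HS⁻ (6.9), CH₃⁻ (48.0).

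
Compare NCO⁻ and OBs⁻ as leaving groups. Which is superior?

OBs⁻

OBs⁻ is the better leaving group.
pKₐ(p-BrC₆H₄SO₃H) ≈ -2.8 versus pKₐ(HOCN) ≈ 3.5: OBs⁻ is the much weaker base.
Arenesulfonate with a p-bromo substituent.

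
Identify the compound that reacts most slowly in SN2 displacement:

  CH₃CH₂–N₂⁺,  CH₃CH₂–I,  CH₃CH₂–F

Same R in every case — rank the leaving groups.
A good leaving group is a weak base: the lower the pKₐ of its conjugate acid, the more readily it departs.
CH₃CH₂–N₂⁺ loses N₂: no meaningful conjugate acid; N₂ departs as an exceptionally stable neutral molecule
CH₃CH₂–I loses I⁻: pKₐ(HI) ≈ -10
CH₃CH₂–F loses F⁻: pKₐ(HF) ≈ 3.2

CH₃CH₂–F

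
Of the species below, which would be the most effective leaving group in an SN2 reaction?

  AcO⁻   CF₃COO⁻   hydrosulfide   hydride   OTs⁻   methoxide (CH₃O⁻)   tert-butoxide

OTs⁻

Rank by basicity of the departing species: weakest base leaves most easily.
OTs⁻: pKₐ(p-CH₃C₆H₄SO₃H (TsOH)) ≈ -2.8
CF₃COO⁻: pKₐ(CF₃COOH) ≈ 0.2
AcO⁻: pKₐ(CH₃COOH) ≈ 4.8
hydrosulfide: pKₐ(H₂S) ≈ 7
methoxide (CH₃O⁻): pKₐ(CH₃OH) ≈ 15.5
tert-butoxide: pKₐ(t-BuOH) ≈ 18
hydride: pKₐ(H₂) ≈ 36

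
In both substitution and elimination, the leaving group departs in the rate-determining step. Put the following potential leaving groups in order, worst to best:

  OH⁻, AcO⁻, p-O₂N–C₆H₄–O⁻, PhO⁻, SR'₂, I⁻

A good leaving group is a weak base: the lower the pKₐ of its conjugate acid, the more readily it departs.
I⁻: pKₐ(HI) ≈ -10 — large, highly polarisable; very weak base
SR'₂: pKₐ(R'₂SH⁺) ≈ -7 — neutral; leaves from a sulfonium salt (R–SR'₂⁺)
AcO⁻: pKₐ(CH₃COOH) ≈ 4.8
p-O₂N–C₆H₄–O⁻: pKₐ(p-nitrophenol) ≈ 7.2
PhO⁻: pKₐ(C₆H₅OH (phenol)) ≈ 10
OH⁻: pKₐ(H₂O) ≈ 15.7 — strong base; essentially never leaves without prior activation
Listed from poorest to best leaving group as asked.

OH⁻ < PhO⁻ < p-O₂N–C₆H₄–O⁻ < AcO⁻ < SR'₂ < I⁻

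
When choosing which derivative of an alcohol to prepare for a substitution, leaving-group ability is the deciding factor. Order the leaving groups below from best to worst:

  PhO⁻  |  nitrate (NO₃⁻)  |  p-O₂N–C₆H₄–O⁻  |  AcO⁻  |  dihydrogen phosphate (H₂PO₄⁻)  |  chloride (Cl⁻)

chloride (Cl⁻): pKₐ(HCl) ≈ -7
nitrate (NO₃⁻): pKₐ(HNO₃) ≈ -1.3
dihydrogen phosphate (H₂PO₄⁻): pKₐ(H₃PO₄) ≈ 2.1
AcO⁻: pKₐ(CH₃COOH) ≈ 4.8
p-O₂N–C₆H₄–O⁻: pKₐ(p-nitrophenol) ≈ 7.2
PhO⁻: pKₐ(C₆H₅OH (phenol)) ≈ 10

chloride (Cl⁻) > nitrate (NO₃⁻) > dihydrogen phosphate (H₂PO₄⁻) > AcO⁻ > p-O₂N–C₆H₄–O⁻ > PhO⁻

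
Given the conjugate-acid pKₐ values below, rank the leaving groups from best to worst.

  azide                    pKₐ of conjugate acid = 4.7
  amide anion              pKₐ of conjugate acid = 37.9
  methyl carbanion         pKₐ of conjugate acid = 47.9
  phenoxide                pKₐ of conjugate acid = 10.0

Lower conjugate-acid pKₐ ⇒ weaker base ⇒ better leaving group.
Sorting by the given values: azide (4.7), phenoxide (10.0), amide anion (37.9), methyl carbanion (47.9).

azide > phenoxide > amide anion > methyl carbanion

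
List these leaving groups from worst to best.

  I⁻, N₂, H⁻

Rank by basicity of the departing species: weakest base leaves most easily.
N₂: no meaningful conjugate acid; N₂ departs as an exceptionally stable neutral molecule
I⁻: pKₐ(HI) ≈ -10 — large, highly polarisable; very weak base
H⁻: pKₐ(H₂) ≈ 36
Reversing gives the worst-to-best order requested.

H⁻ < I⁻ < N₂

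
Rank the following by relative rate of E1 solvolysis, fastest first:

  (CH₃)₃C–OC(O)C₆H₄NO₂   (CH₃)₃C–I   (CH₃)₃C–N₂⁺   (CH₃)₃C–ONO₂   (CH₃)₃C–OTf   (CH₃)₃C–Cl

(CH₃)₃C–N₂⁺ > (CH₃)₃C–OTf > (CH₃)₃C–I > (CH₃)₃C–Cl > (CH₃)₃C–ONO₂ > (CH₃)₃C–OC(O)C₆H₄NO₂

Identical carbon frameworks mean the comparison reduces to leaving-group quality.
A good leaving group is a weak base: the lower the pKₐ of its conjugate acid, the more readily it departs.
(CH₃)₃C–N₂⁺ loses N₂: no meaningful conjugate acid; N₂ departs as an exceptionally stable neutral molecule
(CH₃)₃C–OTf loses OTf⁻: pKₐ(CF₃SO₃H (triflic acid)) ≈ -14
(CH₃)₃C–I loses I⁻: pKₐ(HI) ≈ -10
(CH₃)₃C–Cl loses Cl⁻: pKₐ(HCl) ≈ -7
(CH₃)₃C–ONO₂ loses NO₃⁻: pKₐ(HNO₃) ≈ -1.3
(CH₃)₃C–OC(O)C₆H₄NO₂ loses p-O₂N–C₆H₄–COO⁻: pKₐ(p-nitrobenzoic acid) ≈ 3.4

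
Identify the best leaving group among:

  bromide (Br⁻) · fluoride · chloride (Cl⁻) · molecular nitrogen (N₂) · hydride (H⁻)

The more stable X⁻ (or X) is on its own — i.e. the weaker a base it is — the better a leaving group it makes.
molecular nitrogen (N₂): no meaningful conjugate acid; N₂ departs as an exceptionally stable neutral molecule
bromide (Br⁻): pKₐ(HBr) ≈ -9
chloride (Cl⁻): pKₐ(HCl) ≈ -7
fluoride: pKₐ(HF) ≈ 3.2
hydride (H⁻): pKₐ(H₂) ≈ 36

molecular nitrogen (N₂)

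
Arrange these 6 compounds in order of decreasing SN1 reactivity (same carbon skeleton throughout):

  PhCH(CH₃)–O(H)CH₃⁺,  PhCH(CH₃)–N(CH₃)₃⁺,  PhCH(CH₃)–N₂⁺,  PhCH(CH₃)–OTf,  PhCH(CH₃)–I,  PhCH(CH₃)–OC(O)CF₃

PhCH(CH₃)–N₂⁺ > PhCH(CH₃)–OTf > PhCH(CH₃)–I > PhCH(CH₃)–O(H)CH₃⁺ > PhCH(CH₃)–OC(O)CF₃ > PhCH(CH₃)–N(CH₃)₃⁺

Same R in every case — rank the leaving groups.
Rank by basicity of the departing species: weakest base leaves most easily.
PhCH(CH₃)–N₂⁺ loses N₂: no meaningful conjugate acid; N₂ departs as an exceptionally stable neutral molecule
PhCH(CH₃)–OTf loses OTf⁻: pKₐ(CF₃SO₃H (triflic acid)) ≈ -14
PhCH(CH₃)–I loses I⁻: pKₐ(HI) ≈ -10
PhCH(CH₃)–O(H)CH₃⁺ loses R'OH: pKₐ(R'OH₂⁺) ≈ -2.4
PhCH(CH₃)–OC(O)CF₃ loses CF₃COO⁻: pKₐ(CF₃COOH) ≈ 0.2
PhCH(CH₃)–N(CH₃)₃⁺ loses NR'₃: pKₐ(R'₃NH⁺) ≈ 10.7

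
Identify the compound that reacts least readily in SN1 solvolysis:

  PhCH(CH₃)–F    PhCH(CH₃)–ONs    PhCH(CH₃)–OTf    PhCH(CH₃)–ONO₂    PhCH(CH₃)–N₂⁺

PhCH(CH₃)–F

The skeletons are identical, so relative rate is governed entirely by leaving-group ability.
Rank by basicity of the departing species: weakest base leaves most easily.
PhCH(CH₃)–N₂⁺ loses N₂: no meaningful conjugate acid; N₂ departs as an exceptionally stable neutral molecule
PhCH(CH₃)–OTf loses OTf⁻: pKₐ(CF₃SO₃H (triflic acid)) ≈ -14
PhCH(CH₃)–ONs loses ONs⁻: pKₐ(p-O₂NC₆H₄SO₃H) ≈ -3.5
PhCH(CH₃)–ONO₂ loses NO₃⁻: pKₐ(HNO₃) ≈ -1.3
PhCH(CH₃)–F loses F⁻: pKₐ(HF) ≈ 3.2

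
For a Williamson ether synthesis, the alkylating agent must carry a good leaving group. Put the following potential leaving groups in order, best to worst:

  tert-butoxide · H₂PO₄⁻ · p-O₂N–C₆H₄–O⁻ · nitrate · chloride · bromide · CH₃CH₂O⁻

bromide > chloride > nitrate > H₂PO₄⁻ > p-O₂N–C₆H₄–O⁻ > CH₃CH₂O⁻ > tert-butoxide

The more stable X⁻ (or X) is on its own — i.e. the weaker a base it is — the better a leaving group it makes.
bromide: pKₐ(HBr) ≈ -9
chloride: pKₐ(HCl) ≈ -7
nitrate: pKₐ(HNO₃) ≈ -1.3
H₂PO₄⁻: pKₐ(H₃PO₄) ≈ 2.1
p-O₂N–C₆H₄–O⁻: pKₐ(p-nitrophenol) ≈ 7.2
CH₃CH₂O⁻: pKₐ(CH₃CH₂OH) ≈ 16
tert-butoxide: pKₐ(t-BuOH) ≈ 18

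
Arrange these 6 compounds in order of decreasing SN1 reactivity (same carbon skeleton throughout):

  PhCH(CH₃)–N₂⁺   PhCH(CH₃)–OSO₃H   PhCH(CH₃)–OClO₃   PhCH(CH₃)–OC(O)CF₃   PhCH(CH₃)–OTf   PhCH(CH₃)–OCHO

With the same alkyl group throughout, only the leaving group differentiates the rates.
The more stable X⁻ (or X) is on its own — i.e. the weaker a base it is — the better a leaving group it makes.
PhCH(CH₃)–N₂⁺ loses N₂: no meaningful conjugate acid; N₂ departs as an exceptionally stable neutral molecule
PhCH(CH₃)–OTf loses OTf⁻: pKₐ(CF₃SO₃H (triflic acid)) ≈ -14
PhCH(CH₃)–OClO₃ loses ClO₄⁻: pKₐ(HClO₄) ≈ -10
PhCH(CH₃)–OSO₃H loses HSO₄⁻: pKₐ(H₂SO₄) ≈ -3
PhCH(CH₃)–OC(O)CF₃ loses CF₃COO⁻: pKₐ(CF₃COOH) ≈ 0.2
PhCH(CH₃)–OCHO loses HCOO⁻: pKₐ(HCOOH) ≈ 3.8

PhCH(CH₃)–N₂⁺ > PhCH(CH₃)–OTf > PhCH(CH₃)–OClO₃ > PhCH(CH₃)–OSO₃H > PhCH(CH₃)–OC(O)CF₃ > PhCH(CH₃)–OCHO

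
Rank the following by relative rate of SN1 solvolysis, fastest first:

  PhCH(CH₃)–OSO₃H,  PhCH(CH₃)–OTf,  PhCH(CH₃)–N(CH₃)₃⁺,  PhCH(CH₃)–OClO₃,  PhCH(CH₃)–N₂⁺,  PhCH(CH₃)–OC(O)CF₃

PhCH(CH₃)–N₂⁺ > PhCH(CH₃)–OTf > PhCH(CH₃)–OClO₃ > PhCH(CH₃)–OSO₃H > PhCH(CH₃)–OC(O)CF₃ > PhCH(CH₃)–N(CH₃)₃⁺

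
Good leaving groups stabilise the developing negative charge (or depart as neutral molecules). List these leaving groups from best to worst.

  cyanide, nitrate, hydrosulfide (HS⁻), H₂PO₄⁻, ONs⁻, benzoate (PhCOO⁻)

ONs⁻ > nitrate > H₂PO₄⁻ > benzoate (PhCOO⁻) > hydrosulfide (HS⁻) > cyanide

The more stable X⁻ (or X) is on its own — i.e. the weaker a base it is — the better a leaving group it makes.
ONs⁻: pKₐ(p-O₂NC₆H₄SO₃H) ≈ -3.5 — p-nitro group further stabilises the sulfonate
nitrate: pKₐ(HNO₃) ≈ -1.3
H₂PO₄⁻: pKₐ(H₃PO₄) ≈ 2.1
benzoate (PhCOO⁻): pKₐ(C₆H₅COOH) ≈ 4.2 — aryl carboxylate
hydrosulfide (HS⁻): pKₐ(H₂S) ≈ 7
cyanide: pKₐ(HCN) ≈ 9.2 — sp carbon stabilises the charge somewhat, but still a poor LG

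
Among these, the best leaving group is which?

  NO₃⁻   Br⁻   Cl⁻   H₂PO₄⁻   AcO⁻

Leaving-group ability tracks the stability of the departed species; conjugate-acid pKₐ is the usual yardstick (lower pKₐ → better LG).
Br⁻: pKₐ(HBr) ≈ -9
Cl⁻: pKₐ(HCl) ≈ -7
NO₃⁻: pKₐ(HNO₃) ≈ -1.3
H₂PO₄⁻: pKₐ(H₃PO₄) ≈ 2.1
AcO⁻: pKₐ(CH₃COOH) ≈ 4.8

Br⁻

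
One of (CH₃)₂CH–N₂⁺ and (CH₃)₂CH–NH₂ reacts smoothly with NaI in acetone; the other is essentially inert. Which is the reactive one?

(CH₃)₂CH–N₂⁺

From (CH₃)₂CH–NH₂ the departing group would be NH₂⁻ (pKₐ(NH₃) ≈ 38). Extremely strong base; never a leaving group.
From (CH₃)₂CH–N₂⁺ the leaving group is N₂ (no meaningful conjugate acid; N₂ departs as an exceptionally stable neutral molecule).
(In practice (CH₃)₂CH–N₂⁺ is made from (CH₃)₂CH–NH₂ by diazotisation (NaNO₂ / HCl, 0 °C), generating a diazonium salt that expels N₂.)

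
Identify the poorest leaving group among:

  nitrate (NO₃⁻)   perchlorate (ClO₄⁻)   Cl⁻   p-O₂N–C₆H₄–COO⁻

p-O₂N–C₆H₄–COO⁻

Rank by basicity of the departing species: weakest base leaves most easily.
perchlorate (ClO₄⁻): pKₐ(HClO₄) ≈ -10
Cl⁻: pKₐ(HCl) ≈ -7
nitrate (NO₃⁻): pKₐ(HNO₃) ≈ -1.3
p-O₂N–C₆H₄–COO⁻: pKₐ(p-nitrobenzoic acid) ≈ 3.4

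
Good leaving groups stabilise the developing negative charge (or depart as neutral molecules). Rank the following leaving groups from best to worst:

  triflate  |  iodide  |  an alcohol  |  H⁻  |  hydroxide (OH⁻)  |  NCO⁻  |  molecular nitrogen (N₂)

molecular nitrogen (N₂) > triflate > iodide > an alcohol > NCO⁻ > hydroxide (OH⁻) > H⁻

molecular nitrogen (N₂): no meaningful conjugate acid; N₂ departs as an exceptionally stable neutral molecule
triflate: pKₐ(CF₃SO₃H (triflic acid)) ≈ -14 — charge spread over three oxygens and a CF₃ group; the premier leaving group in synthesis
iodide: pKₐ(HI) ≈ -10 — large, highly polarisable; very weak base
an alcohol: pKₐ(R'OH₂⁺) ≈ -2.4 — neutral; leaves from a protonated ether (an oxonium ion, R–O(H)R'⁺)
NCO⁻: pKₐ(HOCN) ≈ 3.5 — resonance between N and O
hydroxide (OH⁻): pKₐ(H₂O) ≈ 15.7
H⁻: pKₐ(H₂) ≈ 36 — extremely strong base; leaves only in special hydride-transfer contexts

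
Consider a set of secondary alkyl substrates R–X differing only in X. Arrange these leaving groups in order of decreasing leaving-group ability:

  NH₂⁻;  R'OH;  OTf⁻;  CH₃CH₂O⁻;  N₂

A good leaving group is a weak base: the lower the pKₐ of its conjugate acid, the more readily it departs.
N₂: no meaningful conjugate acid; N₂ departs as an exceptionally stable neutral molecule
OTf⁻: pKₐ(CF₃SO₃H (triflic acid)) ≈ -14
R'OH: pKₐ(R'OH₂⁺) ≈ -2.4
CH₃CH₂O⁻: pKₐ(CH₃CH₂OH) ≈ 16
NH₂⁻: pKₐ(NH₃) ≈ 38

N₂ > OTf⁻ > R'OH > CH₃CH₂O⁻ > NH₂⁻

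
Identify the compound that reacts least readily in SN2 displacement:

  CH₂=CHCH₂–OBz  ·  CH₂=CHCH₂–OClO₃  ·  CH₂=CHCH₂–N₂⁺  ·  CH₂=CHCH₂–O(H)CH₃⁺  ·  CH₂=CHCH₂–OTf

CH₂=CHCH₂–OBz

Same R in every case — rank the leaving groups.
The more stable X⁻ (or X) is on its own — i.e. the weaker a base it is — the better a leaving group it makes.
CH₂=CHCH₂–N₂⁺ loses N₂: no meaningful conjugate acid; N₂ departs as an exceptionally stable neutral molecule
CH₂=CHCH₂–OTf loses OTf⁻: pKₐ(CF₃SO₃H (triflic acid)) ≈ -14
CH₂=CHCH₂–OClO₃ loses ClO₄⁻: pKₐ(HClO₄) ≈ -10
CH₂=CHCH₂–O(H)CH₃⁺ loses R'OH: pKₐ(R'OH₂⁺) ≈ -2.4
CH₂=CHCH₂–OBz loses PhCOO⁻: pKₐ(C₆H₅COOH) ≈ 4.2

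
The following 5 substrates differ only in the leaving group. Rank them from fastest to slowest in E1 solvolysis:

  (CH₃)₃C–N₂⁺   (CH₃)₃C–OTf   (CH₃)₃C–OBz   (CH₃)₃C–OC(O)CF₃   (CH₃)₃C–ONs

(CH₃)₃C–N₂⁺ > (CH₃)₃C–OTf > (CH₃)₃C–ONs > (CH₃)₃C–OC(O)CF₃ > (CH₃)₃C–OBz

Identical carbon frameworks mean the comparison reduces to leaving-group quality.
Rank by basicity of the departing species: weakest base leaves most easily.
(CH₃)₃C–N₂⁺ loses N₂: no meaningful conjugate acid; N₂ departs as an exceptionally stable neutral molecule
(CH₃)₃C–OTf loses OTf⁻: pKₐ(CF₃SO₃H (triflic acid)) ≈ -14
(CH₃)₃C–ONs loses ONs⁻: pKₐ(p-O₂NC₆H₄SO₃H) ≈ -3.5
(CH₃)₃C–OC(O)CF₃ loses CF₃COO⁻: pKₐ(CF₃COOH) ≈ 0.2
(CH₃)₃C–OBz loses PhCOO⁻: pKₐ(C₆H₅COOH) ≈ 4.2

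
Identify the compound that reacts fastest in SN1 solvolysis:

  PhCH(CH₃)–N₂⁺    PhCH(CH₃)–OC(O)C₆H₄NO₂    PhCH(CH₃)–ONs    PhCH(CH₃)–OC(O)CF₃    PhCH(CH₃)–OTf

With the same alkyl group throughout, only the leaving group differentiates the rates.
A good leaving group is a weak base: the lower the pKₐ of its conjugate acid, the more readily it departs.
PhCH(CH₃)–N₂⁺ loses N₂: no meaningful conjugate acid; N₂ departs as an exceptionally stable neutral molecule
PhCH(CH₃)–OTf loses OTf⁻: pKₐ(CF₃SO₃H (triflic acid)) ≈ -14
PhCH(CH₃)–ONs loses ONs⁻: pKₐ(p-O₂NC₆H₄SO₃H) ≈ -3.5
PhCH(CH₃)–OC(O)CF₃ loses CF₃COO⁻: pKₐ(CF₃COOH) ≈ 0.2
PhCH(CH₃)–OC(O)C₆H₄NO₂ loses p-O₂N–C₆H₄–COO⁻: pKₐ(p-nitrobenzoic acid) ≈ 3.4

PhCH(CH₃)–N₂⁺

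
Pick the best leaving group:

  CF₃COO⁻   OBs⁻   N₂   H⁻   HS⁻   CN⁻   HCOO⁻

N₂

A good leaving group is a weak base: the lower the pKₐ of its conjugate acid, the more readily it departs.
N₂: no meaningful conjugate acid; N₂ departs as an exceptionally stable neutral molecule
OBs⁻: pKₐ(p-BrC₆H₄SO₃H) ≈ -2.8
CF₃COO⁻: pKₐ(CF₃COOH) ≈ 0.2
HCOO⁻: pKₐ(HCOOH) ≈ 3.8
HS⁻: pKₐ(H₂S) ≈ 7
CN⁻: pKₐ(HCN) ≈ 9.2
H⁻: pKₐ(H₂) ≈ 36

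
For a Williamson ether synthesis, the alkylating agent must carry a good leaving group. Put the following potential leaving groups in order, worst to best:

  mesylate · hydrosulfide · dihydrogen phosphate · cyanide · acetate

cyanide < hydrosulfide < acetate < dihydrogen phosphate < mesylate

mesylate: pKₐ(CH₃SO₃H (MsOH)) ≈ -1.9
dihydrogen phosphate: pKₐ(H₃PO₄) ≈ 2.1
acetate: pKₐ(CH₃COOH) ≈ 4.8
hydrosulfide: pKₐ(H₂S) ≈ 7
cyanide: pKₐ(HCN) ≈ 9.2
Listed from poorest to best leaving group as asked.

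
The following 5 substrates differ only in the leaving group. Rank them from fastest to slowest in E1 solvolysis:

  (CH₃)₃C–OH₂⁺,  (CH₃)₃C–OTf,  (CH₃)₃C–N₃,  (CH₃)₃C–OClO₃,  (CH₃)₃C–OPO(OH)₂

Same R in every case — rank the leaving groups.
A good leaving group is a weak base: the lower the pKₐ of its conjugate acid, the more readily it departs.
(CH₃)₃C–OTf loses OTf⁻: pKₐ(CF₃SO₃H (triflic acid)) ≈ -14
(CH₃)₃C–OClO₃ loses ClO₄⁻: pKₐ(HClO₄) ≈ -10
(CH₃)₃C–OH₂⁺ loses H₂O: pKₐ(H₃O⁺) ≈ -1.7
(CH₃)₃C–OPO(OH)₂ loses H₂PO₄⁻: pKₐ(H₃PO₄) ≈ 2.1
(CH₃)₃C–N₃ loses N₃⁻: pKₐ(HN₃) ≈ 4.7

(CH₃)₃C–OTf > (CH₃)₃C–OClO₃ > (CH₃)₃C–OH₂⁺ > (CH₃)₃C–OPO(OH)₂ > (CH₃)₃C–N₃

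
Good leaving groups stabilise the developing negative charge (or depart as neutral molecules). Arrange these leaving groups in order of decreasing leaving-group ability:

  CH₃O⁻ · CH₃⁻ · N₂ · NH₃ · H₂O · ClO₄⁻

N₂ > ClO₄⁻ > H₂O > NH₃ > CH₃O⁻ > CH₃⁻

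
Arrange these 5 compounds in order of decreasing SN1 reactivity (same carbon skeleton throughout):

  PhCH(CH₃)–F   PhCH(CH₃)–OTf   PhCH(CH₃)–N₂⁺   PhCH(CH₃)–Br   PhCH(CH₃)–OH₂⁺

PhCH(CH₃)–N₂⁺ > PhCH(CH₃)–OTf > PhCH(CH₃)–Br > PhCH(CH₃)–OH₂⁺ > PhCH(CH₃)–F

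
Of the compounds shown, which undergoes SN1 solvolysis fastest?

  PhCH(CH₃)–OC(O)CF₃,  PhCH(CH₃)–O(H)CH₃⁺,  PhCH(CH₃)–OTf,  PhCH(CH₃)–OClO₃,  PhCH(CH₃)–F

PhCH(CH₃)–OTf

The skeletons are identical, so relative rate is governed entirely by leaving-group ability.
Leaving-group ability tracks the stability of the departed species; conjugate-acid pKₐ is the usual yardstick (lower pKₐ → better LG).
PhCH(CH₃)–OTf loses OTf⁻: pKₐ(CF₃SO₃H (triflic acid)) ≈ -14
PhCH(CH₃)–OClO₃ loses ClO₄⁻: pKₐ(HClO₄) ≈ -10
PhCH(CH₃)–O(H)CH₃⁺ loses R'OH: pKₐ(R'OH₂⁺) ≈ -2.4
PhCH(CH₃)–OC(O)CF₃ loses CF₃COO⁻: pKₐ(CF₃COOH) ≈ 0.2
PhCH(CH₃)–F loses F⁻: pKₐ(HF) ≈ 3.2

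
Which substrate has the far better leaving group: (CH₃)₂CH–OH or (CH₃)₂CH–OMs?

(CH₃)₂CH–OMs

From (CH₃)₂CH–OH the departing group would be OH⁻ (pKₐ(H₂O) ≈ 15.7). Strong base; essentially never leaves without prior activation.
From (CH₃)₂CH–OMs the leaving group is OMs⁻ (pKₐ(CH₃SO₃H (MsOH)) ≈ -1.9). Resonance-delocalised alkanesulfonate.
(In practice (CH₃)₂CH–OMs is made from (CH₃)₂CH–OH by treatment with MsCl / Et₃N, converting the hydroxyl into a mesylate.)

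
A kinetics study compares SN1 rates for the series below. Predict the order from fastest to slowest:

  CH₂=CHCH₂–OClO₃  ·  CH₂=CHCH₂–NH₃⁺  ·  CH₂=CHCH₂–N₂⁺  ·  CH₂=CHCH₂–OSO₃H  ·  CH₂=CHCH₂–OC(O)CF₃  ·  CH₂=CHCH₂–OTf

With the same alkyl group throughout, only the leaving group differentiates the rates.
The more stable X⁻ (or X) is on its own — i.e. the weaker a base it is — the better a leaving group it makes.
CH₂=CHCH₂–N₂⁺ loses N₂: no meaningful conjugate acid; N₂ departs as an exceptionally stable neutral molecule
CH₂=CHCH₂–OTf loses OTf⁻: pKₐ(CF₃SO₃H (triflic acid)) ≈ -14
CH₂=CHCH₂–OClO₃ loses ClO₄⁻: pKₐ(HClO₄) ≈ -10
CH₂=CHCH₂–OSO₃H loses HSO₄⁻: pKₐ(H₂SO₄) ≈ -3
CH₂=CHCH₂–OC(O)CF₃ loses CF₃COO⁻: pKₐ(CF₃COOH) ≈ 0.2
CH₂=CHCH₂–NH₃⁺ loses NH₃: pKₐ(NH₄⁺) ≈ 9.2

CH₂=CHCH₂–N₂⁺ > CH₂=CHCH₂–OTf > CH₂=CHCH₂–OClO₃ > CH₂=CHCH₂–OSO₃H > CH₂=CHCH₂–OC(O)CF₃ > CH₂=CHCH₂–NH₃⁺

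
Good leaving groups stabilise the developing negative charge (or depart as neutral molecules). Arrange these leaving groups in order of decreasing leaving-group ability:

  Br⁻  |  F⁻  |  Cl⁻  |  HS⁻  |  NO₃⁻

Br⁻ > Cl⁻ > NO₃⁻ > F⁻ > HS⁻

Br⁻: pKₐ(HBr) ≈ -9 — weak base; good leaving group
Cl⁻: pKₐ(HCl) ≈ -7 — moderately weak base
NO₃⁻: pKₐ(HNO₃) ≈ -1.3
F⁻: pKₐ(HF) ≈ 3.2 — small and strongly basic; the poor halide leaving group
HS⁻: pKₐ(H₂S) ≈ 7 — larger and more polarisable than the oxygen analogue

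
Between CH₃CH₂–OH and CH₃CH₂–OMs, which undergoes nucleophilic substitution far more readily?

CH₃CH₂–OMs

From CH₃CH₂–OH the departing group would be OH⁻ (pKₐ(H₂O) ≈ 15.7). Strong base; essentially never leaves without prior activation.
From CH₃CH₂–OMs the leaving group is OMs⁻ (pKₐ(CH₃SO₃H (MsOH)) ≈ -1.9). Resonance-delocalised alkanesulfonate.
(In practice CH₃CH₂–OMs is made from CH₃CH₂–OH by treatment with MsCl / Et₃N, converting the hydroxyl into a mesylate.)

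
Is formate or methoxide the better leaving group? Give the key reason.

formate

formate is the better leaving group.
pKₐ(HCOOH) ≈ 3.8 versus pKₐ(CH₃OH) ≈ 15.5: formate is the much weaker base.
Resonance-stabilised carboxylate.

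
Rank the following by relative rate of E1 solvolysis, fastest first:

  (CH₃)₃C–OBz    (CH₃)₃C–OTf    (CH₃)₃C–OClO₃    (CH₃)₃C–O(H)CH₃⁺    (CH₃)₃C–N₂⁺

The skeletons are identical, so relative rate is governed entirely by leaving-group ability.
A good leaving group is a weak base: the lower the pKₐ of its conjugate acid, the more readily it departs.
(CH₃)₃C–N₂⁺ loses N₂: no meaningful conjugate acid; N₂ departs as an exceptionally stable neutral molecule
(CH₃)₃C–OTf loses OTf⁻: pKₐ(CF₃SO₃H (triflic acid)) ≈ -14
(CH₃)₃C–OClO₃ loses ClO₄⁻: pKₐ(HClO₄) ≈ -10
(CH₃)₃C–O(H)CH₃⁺ loses R'OH: pKₐ(R'OH₂⁺) ≈ -2.4
(CH₃)₃C–OBz loses PhCOO⁻: pKₐ(C₆H₅COOH) ≈ 4.2

(CH₃)₃C–N₂⁺ > (CH₃)₃C–OTf > (CH₃)₃C–OClO₃ > (CH₃)₃C–O(H)CH₃⁺ > (CH₃)₃C–OBz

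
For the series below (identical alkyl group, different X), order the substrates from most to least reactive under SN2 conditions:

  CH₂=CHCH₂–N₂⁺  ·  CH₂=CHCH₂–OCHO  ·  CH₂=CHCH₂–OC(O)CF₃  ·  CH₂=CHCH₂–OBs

CH₂=CHCH₂–N₂⁺ > CH₂=CHCH₂–OBs > CH₂=CHCH₂–OC(O)CF₃ > CH₂=CHCH₂–OCHO

Same R in every case — rank the leaving groups.
Leaving-group ability tracks the stability of the departed species; conjugate-acid pKₐ is the usual yardstick (lower pKₐ → better LG).
CH₂=CHCH₂–N₂⁺ loses N₂: no meaningful conjugate acid; N₂ departs as an exceptionally stable neutral molecule
CH₂=CHCH₂–OBs loses OBs⁻: pKₐ(p-BrC₆H₄SO₃H) ≈ -2.8
CH₂=CHCH₂–OC(O)CF₃ loses CF₃COO⁻: pKₐ(CF₃COOH) ≈ 0.2
CH₂=CHCH₂–OCHO loses HCOO⁻: pKₐ(HCOOH) ≈ 3.8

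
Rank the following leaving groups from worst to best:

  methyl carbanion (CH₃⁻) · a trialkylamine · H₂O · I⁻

The more stable X⁻ (or X) is on its own — i.e. the weaker a base it is — the better a leaving group it makes.
I⁻: pKₐ(HI) ≈ -10
H₂O: pKₐ(H₃O⁺) ≈ -1.7 — neutral; leaves from a protonated alcohol (R–OH₂⁺)
a trialkylamine: pKₐ(R'₃NH⁺) ≈ 10.7 — neutral but still a fairly strong base; Hofmann-elimination LG
methyl carbanion (CH₃⁻): pKₐ(CH₄) ≈ 48 — unstabilised carbanion; the worst conceivable leaving group
The question asks for worst first, so the sequence is read in increasing leaving-group ability.

methyl carbanion (CH₃⁻) < a trialkylamine < H₂O < I⁻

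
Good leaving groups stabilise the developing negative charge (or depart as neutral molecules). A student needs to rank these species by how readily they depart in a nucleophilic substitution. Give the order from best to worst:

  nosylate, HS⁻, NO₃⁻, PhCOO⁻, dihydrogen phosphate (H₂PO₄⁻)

A good leaving group is a weak base: the lower the pKₐ of its conjugate acid, the more readily it departs.
nosylate: pKₐ(p-O₂NC₆H₄SO₃H) ≈ -3.5
NO₃⁻: pKₐ(HNO₃) ≈ -1.3
dihydrogen phosphate (H₂PO₄⁻): pKₐ(H₃PO₄) ≈ 2.1
PhCOO⁻: pKₐ(C₆H₅COOH) ≈ 4.2
HS⁻: pKₐ(H₂S) ≈ 7

nosylate > NO₃⁻ > dihydrogen phosphate (H₂PO₄⁻) > PhCOO⁻ > HS⁻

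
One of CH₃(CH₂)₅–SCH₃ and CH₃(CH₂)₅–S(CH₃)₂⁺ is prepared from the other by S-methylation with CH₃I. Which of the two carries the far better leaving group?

CH₃(CH₂)₅–S(CH₃)₂⁺

From CH₃(CH₂)₅–SCH₃ the departing group would be RS⁻ (pKₐ(RSH (a thiol)) ≈ 10.5). Moderately basic; rarely leaves without activation.
From CH₃(CH₂)₅–S(CH₃)₂⁺ the leaving group is SR'₂ (pKₐ(R'₂SH⁺) ≈ -7). Neutral; leaves from a sulfonium salt (R–SR'₂⁺).
S-methylation with CH₃I works by allowing neutral dimethyl sulfide, rather than methanethiolate, to depart, making CH₃(CH₂)₅–S(CH₃)₂⁺ enormously more reactive.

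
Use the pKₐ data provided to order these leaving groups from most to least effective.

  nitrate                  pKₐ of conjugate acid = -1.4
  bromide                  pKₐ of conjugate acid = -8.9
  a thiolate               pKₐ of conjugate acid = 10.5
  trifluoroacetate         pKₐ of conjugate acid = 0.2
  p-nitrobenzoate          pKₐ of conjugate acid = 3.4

bromide > nitrate > trifluoroacetate > p-nitrobenzoate > a thiolate

Lower conjugate-acid pKₐ ⇒ weaker base ⇒ better leaving group.
Sorting by the given values: bromide (-8.9), nitrate (-1.4), trifluoroacetate (0.2), p-nitrobenzoate (3.4), a thiolate (10.5).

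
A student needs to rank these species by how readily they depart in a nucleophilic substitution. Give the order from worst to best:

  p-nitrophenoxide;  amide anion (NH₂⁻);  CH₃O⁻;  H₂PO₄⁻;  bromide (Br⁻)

amide anion (NH₂⁻) < CH₃O⁻ < p-nitrophenoxide < H₂PO₄⁻ < bromide (Br⁻)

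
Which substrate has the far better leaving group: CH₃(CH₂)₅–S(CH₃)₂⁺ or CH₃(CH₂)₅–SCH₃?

From CH₃(CH₂)₅–SCH₃ the departing group would be RS⁻ (pKₐ(RSH (a thiol)) ≈ 10.5). Moderately basic; rarely leaves without activation.
From CH₃(CH₂)₅–S(CH₃)₂⁺ the leaving group is SR'₂ (pKₐ(R'₂SH⁺) ≈ -7). Neutral; leaves from a sulfonium salt (R–SR'₂⁺).
(In practice CH₃(CH₂)₅–S(CH₃)₂⁺ is made from CH₃(CH₂)₅–SCH₃ by S-methylation with CH₃I, allowing neutral dimethyl sulfide, rather than methanethiolate, to depart.)

CH₃(CH₂)₅–S(CH₃)₂⁺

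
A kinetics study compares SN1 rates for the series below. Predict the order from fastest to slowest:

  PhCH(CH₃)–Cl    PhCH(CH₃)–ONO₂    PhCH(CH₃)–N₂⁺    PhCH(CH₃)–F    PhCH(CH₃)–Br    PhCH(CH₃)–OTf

Same R in every case — rank the leaving groups.
The more stable X⁻ (or X) is on its own — i.e. the weaker a base it is — the better a leaving group it makes.
PhCH(CH₃)–N₂⁺ loses N₂: no meaningful conjugate acid; N₂ departs as an exceptionally stable neutral molecule
PhCH(CH₃)–OTf loses OTf⁻: pKₐ(CF₃SO₃H (triflic acid)) ≈ -14
PhCH(CH₃)–Br loses Br⁻: pKₐ(HBr) ≈ -9
PhCH(CH₃)–Cl loses Cl⁻: pKₐ(HCl) ≈ -7
PhCH(CH₃)–ONO₂ loses NO₃⁻: pKₐ(HNO₃) ≈ -1.3
PhCH(CH₃)–F loses F⁻: pKₐ(HF) ≈ 3.2

PhCH(CH₃)–N₂⁺ > PhCH(CH₃)–OTf > PhCH(CH₃)–Br > PhCH(CH₃)–Cl > PhCH(CH₃)–ONO₂ > PhCH(CH₃)–F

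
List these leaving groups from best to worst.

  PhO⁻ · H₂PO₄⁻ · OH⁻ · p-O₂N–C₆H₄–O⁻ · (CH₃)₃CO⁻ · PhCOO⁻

H₂PO₄⁻ > PhCOO⁻ > p-O₂N–C₆H₄–O⁻ > PhO⁻ > OH⁻ > (CH₃)₃CO⁻

Rank by basicity of the departing species: weakest base leaves most easily.
H₂PO₄⁻: pKₐ(H₃PO₄) ≈ 2.1
PhCOO⁻: pKₐ(C₆H₅COOH) ≈ 4.2
p-O₂N–C₆H₄–O⁻: pKₐ(p-nitrophenol) ≈ 7.2
PhO⁻: pKₐ(C₆H₅OH (phenol)) ≈ 10
OH⁻: pKₐ(H₂O) ≈ 15.7
(CH₃)₃CO⁻: pKₐ(t-BuOH) ≈ 18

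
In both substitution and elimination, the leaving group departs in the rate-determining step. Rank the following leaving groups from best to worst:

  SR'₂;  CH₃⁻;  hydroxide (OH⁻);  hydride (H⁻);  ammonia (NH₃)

The more stable X⁻ (or X) is on its own — i.e. the weaker a base it is — the better a leaving group it makes.
SR'₂: pKₐ(R'₂SH⁺) ≈ -7 — neutral; leaves from a sulfonium salt (R–SR'₂⁺)
ammonia (NH₃): pKₐ(NH₄⁺) ≈ 9.2
hydroxide (OH⁻): pKₐ(H₂O) ≈ 15.7
hydride (H⁻): pKₐ(H₂) ≈ 36
CH₃⁻: pKₐ(CH₄) ≈ 48 — unstabilised carbanion; the worst conceivable leaving group

SR'₂ > ammonia (NH₃) > hydroxide (OH⁻) > hydride (H⁻) > CH₃⁻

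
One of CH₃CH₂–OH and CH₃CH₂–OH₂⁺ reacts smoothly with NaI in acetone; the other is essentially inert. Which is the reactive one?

CH₃CH₂–OH₂⁺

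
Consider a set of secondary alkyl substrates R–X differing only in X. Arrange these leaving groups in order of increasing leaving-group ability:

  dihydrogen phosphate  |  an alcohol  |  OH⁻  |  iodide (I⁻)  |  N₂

OH⁻ < dihydrogen phosphate < an alcohol < iodide (I⁻) < N₂

N₂: no meaningful conjugate acid; N₂ departs as an exceptionally stable neutral molecule
iodide (I⁻): pKₐ(HI) ≈ -10
an alcohol: pKₐ(R'OH₂⁺) ≈ -2.4
dihydrogen phosphate: pKₐ(H₃PO₄) ≈ 2.1
OH⁻: pKₐ(H₂O) ≈ 15.7
Reversing gives the worst-to-best order requested.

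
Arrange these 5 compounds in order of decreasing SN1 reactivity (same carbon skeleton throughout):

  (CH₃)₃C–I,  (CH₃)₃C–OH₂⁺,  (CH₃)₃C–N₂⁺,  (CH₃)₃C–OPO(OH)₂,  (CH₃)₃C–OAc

The skeletons are identical, so relative rate is governed entirely by leaving-group ability.
The more stable X⁻ (or X) is on its own — i.e. the weaker a base it is — the better a leaving group it makes.
(CH₃)₃C–N₂⁺ loses N₂: no meaningful conjugate acid; N₂ departs as an exceptionally stable neutral molecule
(CH₃)₃C–I loses I⁻: pKₐ(HI) ≈ -10
(CH₃)₃C–OH₂⁺ loses H₂O: pKₐ(H₃O⁺) ≈ -1.7
(CH₃)₃C–OPO(OH)₂ loses H₂PO₄⁻: pKₐ(H₃PO₄) ≈ 2.1
(CH₃)₃C–OAc loses AcO⁻: pKₐ(CH₃COOH) ≈ 4.8

(CH₃)₃C–N₂⁺ > (CH₃)₃C–I > (CH₃)₃C–OH₂⁺ > (CH₃)₃C–OPO(OH)₂ > (CH₃)₃C–OAc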